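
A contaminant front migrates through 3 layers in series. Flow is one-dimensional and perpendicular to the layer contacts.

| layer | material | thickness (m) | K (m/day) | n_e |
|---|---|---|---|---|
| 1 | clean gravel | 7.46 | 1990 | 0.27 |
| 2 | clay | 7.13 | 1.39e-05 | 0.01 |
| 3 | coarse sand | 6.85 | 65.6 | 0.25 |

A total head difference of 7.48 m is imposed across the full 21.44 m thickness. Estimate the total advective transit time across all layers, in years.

713

With flow normal to the layers, continuity requires the same specific discharge q through every layer.
Σ(b_i/K_i) = 7.46/1990 + 7.13/1.39e-05 + 6.85/65.6 = 5.129e+05 d.
q = Δh / Σ(b_i/K_i) = 7.48 / 5.129e+05 = 1.458e-05 m/day.
In each layer the seepage velocity is v_i = q/n_i, so the layer transit time is t_i = b_i·n_i / q:
  layer 1 (clean gravel): t_1 = 7.46 × 0.27 / 1.458e-05 = 1.381e+05 d
  layer 2 (clay): t_2 = 7.13 × 0.01 / 1.458e-05 = 4889 d
  layer 3 (coarse sand): t_3 = 6.85 × 0.25 / 1.458e-05 = 1.174e+05 d
Total t = Σ t_i = 2.605e+05 days = 713.1 years.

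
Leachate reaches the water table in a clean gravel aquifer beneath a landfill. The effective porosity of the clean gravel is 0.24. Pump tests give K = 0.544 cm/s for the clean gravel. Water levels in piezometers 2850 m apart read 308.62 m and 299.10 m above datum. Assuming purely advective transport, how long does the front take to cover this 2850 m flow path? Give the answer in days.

Convert K: 0.544 cm/s × 864 = 470.0 m/day.
Hydraulic gradient i = (308.62 − 299.10) / 2850 = 9.52 / 2850 = 0.003340.
Darcy flux q = K · i = 470.0 × 0.003340 = 1.570 m/day.
Seepage velocity v = q / n_e = 1.570 / 0.24 = 6.542 m/day.
Travel time t = L / v = 2850 / 6.542 = 435.7 days.

436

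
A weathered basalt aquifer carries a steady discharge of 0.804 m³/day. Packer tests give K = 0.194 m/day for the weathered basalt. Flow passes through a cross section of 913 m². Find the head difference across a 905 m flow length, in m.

From Q = K·A·i, i = Q / (K·A) = 0.804 / (0.1940 × 913.0) = 0.004539.
Head loss Δh = i · L = 0.004539 × 905 = 4.108 m.

4.11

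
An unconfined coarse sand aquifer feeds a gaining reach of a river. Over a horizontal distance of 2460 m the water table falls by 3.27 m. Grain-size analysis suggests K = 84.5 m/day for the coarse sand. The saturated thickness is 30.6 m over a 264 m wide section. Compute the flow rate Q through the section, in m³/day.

Cross-sectional area A = 264 × 30.6 = 8078 m².
Hydraulic gradient i = Δh / L = 3.27 / 2460 = 0.001329.
Darcy's law: Q = K · A · i = 84.50 × 8078 × 0.001329 = 907.4 m³/day.

907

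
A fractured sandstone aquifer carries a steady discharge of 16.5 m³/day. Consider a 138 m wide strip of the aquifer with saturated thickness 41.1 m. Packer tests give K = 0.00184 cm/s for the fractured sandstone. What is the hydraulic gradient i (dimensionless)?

0.00183

Convert K: 0.00184 cm/s × 864 = 1.590 m/day.
Cross-sectional area A = 138 × 41.1 = 5672 m².
From Q = K·A·i, i = Q / (K·A) = 16.5 / (1.590 × 5672) = 0.001830.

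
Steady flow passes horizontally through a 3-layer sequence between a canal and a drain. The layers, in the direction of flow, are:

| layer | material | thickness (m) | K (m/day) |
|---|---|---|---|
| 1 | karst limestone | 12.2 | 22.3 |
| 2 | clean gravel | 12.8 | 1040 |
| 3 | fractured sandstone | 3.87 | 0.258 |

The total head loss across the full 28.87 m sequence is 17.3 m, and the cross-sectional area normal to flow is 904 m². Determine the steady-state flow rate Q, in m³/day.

1010

Flow is perpendicular to layering, so the layers act in series and the equivalent K is the thickness-weighted harmonic mean.
Total thickness L = 12.2 + 12.8 + 3.87 = 28.87 m.
Σ(b_i/K_i) = 12.2/22.3 + 12.8/1040 + 3.87/0.258 = 15.56 d.
K_eq = L / Σ(b_i/K_i) = 28.87 / 15.56 = 1.855 m/day.
Q = K_eq · A · (Δh/L) = 1.855 × 904 × (17.3/28.87) = 1005 m³/day.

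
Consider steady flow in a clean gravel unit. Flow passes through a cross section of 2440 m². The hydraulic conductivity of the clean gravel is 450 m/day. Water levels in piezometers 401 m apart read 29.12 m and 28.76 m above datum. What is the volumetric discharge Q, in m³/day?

Hydraulic gradient i = (29.12 − 28.76) / 401 = 0.36 / 401 = 0.0008978.
Darcy's law: Q = K · A · i = 450.0 × 2440 × 0.0008978 = 985.7 m³/day.

986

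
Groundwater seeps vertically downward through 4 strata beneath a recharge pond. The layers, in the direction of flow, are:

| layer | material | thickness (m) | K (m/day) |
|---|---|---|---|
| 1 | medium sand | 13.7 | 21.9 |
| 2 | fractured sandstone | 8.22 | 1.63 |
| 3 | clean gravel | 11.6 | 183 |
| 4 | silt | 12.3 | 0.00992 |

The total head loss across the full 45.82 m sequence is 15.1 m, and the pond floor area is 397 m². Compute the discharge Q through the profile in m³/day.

Flow is perpendicular to layering, so the layers act in series and the equivalent K is the thickness-weighted harmonic mean.
Total thickness L = 13.7 + 8.22 + 11.6 + 12.3 = 45.82 m.
Σ(b_i/K_i) = 13.7/21.9 + 8.22/1.63 + 11.6/183 + 12.3/0.00992 = 1246 d.
K_eq = L / Σ(b_i/K_i) = 45.82 / 1246 = 0.03678 m/day.
Q = K_eq · A · (Δh/L) = 0.03678 × 397 × (15.1/45.82) = 4.813 m³/day.

4.81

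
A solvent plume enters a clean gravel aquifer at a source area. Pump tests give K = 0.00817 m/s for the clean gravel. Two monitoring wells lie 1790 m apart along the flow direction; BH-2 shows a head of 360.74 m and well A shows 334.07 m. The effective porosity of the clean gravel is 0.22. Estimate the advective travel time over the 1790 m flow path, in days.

37.4

Convert K: 0.00817 m/s × 86400 = 705.9 m/day.
Hydraulic gradient i = (360.74 − 334.07) / 1790 = 26.67 / 1790 = 0.01490.
Darcy flux q = K · i = 705.9 × 0.01490 = 10.52 m/day.
Seepage velocity v = q / n_e = 10.52 / 0.22 = 47.81 m/day.
Travel time t = L / v = 1790 / 47.81 = 37.44 days.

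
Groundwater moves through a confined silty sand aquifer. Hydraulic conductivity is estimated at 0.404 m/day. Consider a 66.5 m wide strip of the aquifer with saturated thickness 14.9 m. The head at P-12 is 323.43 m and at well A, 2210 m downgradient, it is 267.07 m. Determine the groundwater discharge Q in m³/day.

10.2

Cross-sectional area A = 66.5 × 14.9 = 990.9 m².
Hydraulic gradient i = (323.43 − 267.07) / 2210 = 56.36 / 2210 = 0.02550.
Darcy's law: Q = K · A · i = 0.4040 × 990.9 × 0.02550 = 10.21 m³/day.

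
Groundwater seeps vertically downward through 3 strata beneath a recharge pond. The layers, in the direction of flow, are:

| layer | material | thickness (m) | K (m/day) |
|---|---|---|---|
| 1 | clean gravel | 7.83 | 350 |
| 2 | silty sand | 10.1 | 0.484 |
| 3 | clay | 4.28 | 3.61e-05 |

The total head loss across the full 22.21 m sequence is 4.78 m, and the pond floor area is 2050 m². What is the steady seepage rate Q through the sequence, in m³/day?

0.0826

Flow is perpendicular to layering, so the layers act in series and the equivalent K is the thickness-weighted harmonic mean.
Total thickness L = 7.83 + 10.1 + 4.28 = 22.21 m.
Σ(b_i/K_i) = 7.83/350 + 10.1/0.484 + 4.28/3.61e-05 = 1.186e+05 d.
K_eq = L / Σ(b_i/K_i) = 22.21 / 1.186e+05 = 0.0001873 m/day.
Q = K_eq · A · (Δh/L) = 0.0001873 × 2050 × (4.78/22.21) = 0.08264 m³/day.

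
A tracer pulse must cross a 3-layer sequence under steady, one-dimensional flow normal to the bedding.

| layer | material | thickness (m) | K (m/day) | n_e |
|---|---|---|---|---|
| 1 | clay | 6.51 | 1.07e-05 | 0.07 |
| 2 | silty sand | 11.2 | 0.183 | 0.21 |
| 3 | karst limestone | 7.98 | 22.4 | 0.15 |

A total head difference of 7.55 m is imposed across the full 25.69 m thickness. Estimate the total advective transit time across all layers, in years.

With flow normal to the layers, continuity requires the same specific discharge q through every layer.
Σ(b_i/K_i) = 6.51/1.07e-05 + 11.2/0.183 + 7.98/22.4 = 6.085e+05 d.
q = Δh / Σ(b_i/K_i) = 7.55 / 6.085e+05 = 1.241e-05 m/day.
In each layer the seepage velocity is v_i = q/n_i, so the layer transit time is t_i = b_i·n_i / q:
  layer 1 (clay): t_1 = 6.51 × 0.07 / 1.241e-05 = 36726 d
  layer 2 (silty sand): t_2 = 11.2 × 0.21 / 1.241e-05 = 1.896e+05 d
  layer 3 (karst limestone): t_3 = 7.98 × 0.15 / 1.241e-05 = 96469 d
Total t = Σ t_i = 3.227e+05 days = 883.6 years.

884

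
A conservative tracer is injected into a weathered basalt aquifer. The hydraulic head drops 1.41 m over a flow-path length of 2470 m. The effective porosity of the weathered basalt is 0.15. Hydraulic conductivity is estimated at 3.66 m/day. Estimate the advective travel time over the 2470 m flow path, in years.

486

Hydraulic gradient i = Δh / L = 1.41 / 2470 = 0.0005709.
Darcy flux q = K · i = 3.660 × 0.0005709 = 0.002089 m/day.
Seepage velocity v = q / n_e = 0.002089 / 0.15 = 0.01393 m/day.
Travel time t = L / v = 2470 / 0.01393 = 1.773e+05 days = 485.5 years.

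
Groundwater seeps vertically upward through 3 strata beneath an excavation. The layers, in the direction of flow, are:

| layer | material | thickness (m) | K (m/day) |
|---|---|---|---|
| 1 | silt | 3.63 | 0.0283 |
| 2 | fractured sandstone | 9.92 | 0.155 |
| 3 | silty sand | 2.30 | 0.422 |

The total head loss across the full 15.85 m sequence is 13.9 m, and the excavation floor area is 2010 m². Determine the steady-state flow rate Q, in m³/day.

141

Flow is perpendicular to layering, so the layers act in series and the equivalent K is the thickness-weighted harmonic mean.
Total thickness L = 3.63 + 9.92 + 2.30 = 15.85 m.
Σ(b_i/K_i) = 3.63/0.0283 + 9.92/0.155 + 2.30/0.422 = 197.7 d.
K_eq = L / Σ(b_i/K_i) = 15.85 / 197.7 = 0.08016 m/day.
Q = K_eq · A · (Δh/L) = 0.08016 × 2010 × (13.9/15.85) = 141.3 m³/day.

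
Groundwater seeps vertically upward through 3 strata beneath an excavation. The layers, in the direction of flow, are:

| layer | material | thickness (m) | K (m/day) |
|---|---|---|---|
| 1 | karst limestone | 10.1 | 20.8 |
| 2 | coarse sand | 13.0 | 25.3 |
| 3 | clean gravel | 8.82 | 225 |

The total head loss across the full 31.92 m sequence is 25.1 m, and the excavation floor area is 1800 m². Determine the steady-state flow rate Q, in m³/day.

43500

Flow is perpendicular to layering, so the layers act in series and the equivalent K is the thickness-weighted harmonic mean.
Total thickness L = 10.1 + 13.0 + 8.82 = 31.92 m.
Σ(b_i/K_i) = 10.1/20.8 + 13.0/25.3 + 8.82/225 = 1.039 d.
K_eq = L / Σ(b_i/K_i) = 31.92 / 1.039 = 30.73 m/day.
Q = K_eq · A · (Δh/L) = 30.73 × 1800 × (25.1/31.92) = 43500 m³/day.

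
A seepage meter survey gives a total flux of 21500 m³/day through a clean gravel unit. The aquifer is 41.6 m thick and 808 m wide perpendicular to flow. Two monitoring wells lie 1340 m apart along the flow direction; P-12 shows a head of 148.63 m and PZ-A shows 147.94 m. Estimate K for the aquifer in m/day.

1240

Cross-sectional area A = 808 × 41.6 = 33613 m².
Hydraulic gradient i = (148.63 − 147.94) / 1340 = 0.69 / 1340 = 0.0005149.
From Q = K·A·i, K = Q / (A·i) = 21500 / (33613 × 0.0005149) = 1242 m/day.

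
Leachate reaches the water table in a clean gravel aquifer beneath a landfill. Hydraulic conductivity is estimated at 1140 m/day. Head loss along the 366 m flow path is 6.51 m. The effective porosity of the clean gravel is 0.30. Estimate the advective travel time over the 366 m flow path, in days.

5.41

Hydraulic gradient i = Δh / L = 6.51 / 366 = 0.01779.
Darcy flux q = K · i = 1140 × 0.01779 = 20.28 m/day.
Seepage velocity v = q / n_e = 20.28 / 0.30 = 67.59 m/day.
Travel time t = L / v = 366 / 67.59 = 5.415 days.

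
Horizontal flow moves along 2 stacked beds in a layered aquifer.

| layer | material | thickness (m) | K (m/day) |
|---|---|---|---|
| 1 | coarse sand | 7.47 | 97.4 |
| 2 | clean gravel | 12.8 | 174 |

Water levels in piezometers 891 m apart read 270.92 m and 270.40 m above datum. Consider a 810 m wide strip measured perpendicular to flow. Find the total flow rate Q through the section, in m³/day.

Flow is parallel to layering, so each bed carries its own Darcy discharge and the transmissivities add.
Σ(K_i·b_i) = 97.4×7.47 + 174×12.8 = 2955 m²/day.
Hydraulic gradient i = (270.92 − 270.40) / 891 = 0.52 / 891 = 0.0005836.
Q = Σ(K_i·b_i) · W · i = 2955 × 810 × 0.0005836 = 1397 m³/day.

1400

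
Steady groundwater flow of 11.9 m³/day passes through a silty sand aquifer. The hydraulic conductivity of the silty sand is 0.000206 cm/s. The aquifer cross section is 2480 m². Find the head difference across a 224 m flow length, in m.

6.04

Convert K: 0.000206 cm/s × 864 = 0.1780 m/day.
From Q = K·A·i, i = Q / (K·A) = 11.9 / (0.1780 × 2480) = 0.02696.
Head loss Δh = i · L = 0.02696 × 224 = 6.039 m.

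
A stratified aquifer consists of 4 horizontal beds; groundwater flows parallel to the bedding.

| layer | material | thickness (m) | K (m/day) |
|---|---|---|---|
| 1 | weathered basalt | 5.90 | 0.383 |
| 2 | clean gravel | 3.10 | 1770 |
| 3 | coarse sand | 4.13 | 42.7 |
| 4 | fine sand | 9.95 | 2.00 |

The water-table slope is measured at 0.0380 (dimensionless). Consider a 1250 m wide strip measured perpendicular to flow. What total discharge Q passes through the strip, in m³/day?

270000

Flow is parallel to layering, so each bed carries its own Darcy discharge and the transmissivities add.
Σ(K_i·b_i) = 0.383×5.90 + 1770×3.10 + 42.7×4.13 + 2.00×9.95 = 5686 m²/day.
Hydraulic gradient i = 0.0380.
Q = Σ(K_i·b_i) · W · i = 5686 × 1250 × 0.03800 = 2.701e+05 m³/day.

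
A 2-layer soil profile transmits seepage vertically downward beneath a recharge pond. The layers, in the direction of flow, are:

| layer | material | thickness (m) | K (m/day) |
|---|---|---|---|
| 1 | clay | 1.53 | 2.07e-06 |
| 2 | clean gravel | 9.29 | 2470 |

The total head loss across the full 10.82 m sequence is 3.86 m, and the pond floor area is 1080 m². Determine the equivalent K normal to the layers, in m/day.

1.46e-05

Flow is perpendicular to layering, so the layers act in series and the equivalent K is the thickness-weighted harmonic mean.
Total thickness L = 1.53 + 9.29 = 10.82 m.
Σ(b_i/K_i) = 1.53/2.07e-06 + 9.29/2470 = 7.391e+05 d.
K_eq = L / Σ(b_i/K_i) = 10.82 / 7.391e+05 = 1.464e-05 m/day.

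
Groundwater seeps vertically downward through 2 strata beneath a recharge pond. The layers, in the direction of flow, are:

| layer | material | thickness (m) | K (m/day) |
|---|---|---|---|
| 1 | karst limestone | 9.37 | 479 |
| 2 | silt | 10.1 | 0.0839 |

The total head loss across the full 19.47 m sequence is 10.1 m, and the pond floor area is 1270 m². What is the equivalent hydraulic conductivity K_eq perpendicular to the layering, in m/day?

Flow is perpendicular to layering, so the layers act in series and the equivalent K is the thickness-weighted harmonic mean.
Total thickness L = 9.37 + 10.1 = 19.47 m.
Σ(b_i/K_i) = 9.37/479 + 10.1/0.0839 = 120.4 d.
K_eq = L / Σ(b_i/K_i) = 19.47 / 120.4 = 0.1617 m/day.

0.162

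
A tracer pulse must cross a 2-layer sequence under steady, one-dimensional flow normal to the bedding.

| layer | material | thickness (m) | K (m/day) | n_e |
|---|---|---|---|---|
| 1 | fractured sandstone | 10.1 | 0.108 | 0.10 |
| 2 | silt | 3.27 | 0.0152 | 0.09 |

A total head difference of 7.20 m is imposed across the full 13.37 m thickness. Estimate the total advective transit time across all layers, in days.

55.9

With flow normal to the layers, continuity requires the same specific discharge q through every layer.
Σ(b_i/K_i) = 10.1/0.108 + 3.27/0.0152 = 308.7 d.
q = Δh / Σ(b_i/K_i) = 7.20 / 308.7 = 0.02333 m/day.
In each layer the seepage velocity is v_i = q/n_i, so the layer transit time is t_i = b_i·n_i / q:
  layer 1 (fractured sandstone): t_1 = 10.1 × 0.10 / 0.02333 = 43.30 d
  layer 2 (silt): t_2 = 3.27 × 0.09 / 0.02333 = 12.62 d
Total t = Σ t_i = 55.91 days.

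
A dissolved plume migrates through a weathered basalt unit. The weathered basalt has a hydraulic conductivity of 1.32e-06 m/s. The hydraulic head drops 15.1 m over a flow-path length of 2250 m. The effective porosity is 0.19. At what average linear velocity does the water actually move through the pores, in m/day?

0.00403

Convert K: 1.32e-06 m/s × 86400 = 0.1140 m/day.
Hydraulic gradient i = Δh / L = 15.1 / 2250 = 0.006711.
Darcy flux q = K · i = 0.1140 × 0.006711 = 0.0007654 m/day.
Seepage velocity v = q / n_e = 0.0007654 / 0.19 = 0.004028 m/day.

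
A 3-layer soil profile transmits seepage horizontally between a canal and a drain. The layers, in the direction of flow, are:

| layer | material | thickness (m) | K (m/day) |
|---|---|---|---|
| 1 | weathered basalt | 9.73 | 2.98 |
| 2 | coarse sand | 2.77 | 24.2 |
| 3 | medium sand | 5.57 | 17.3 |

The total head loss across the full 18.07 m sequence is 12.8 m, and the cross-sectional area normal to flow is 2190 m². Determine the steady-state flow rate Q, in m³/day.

Flow is perpendicular to layering, so the layers act in series and the equivalent K is the thickness-weighted harmonic mean.
Total thickness L = 9.73 + 2.77 + 5.57 = 18.07 m.
Σ(b_i/K_i) = 9.73/2.98 + 2.77/24.2 + 5.57/17.3 = 3.702 d.
K_eq = L / Σ(b_i/K_i) = 18.07 / 3.702 = 4.882 m/day.
Q = K_eq · A · (Δh/L) = 4.882 × 2190 × (12.8/18.07) = 7573 m³/day.

7570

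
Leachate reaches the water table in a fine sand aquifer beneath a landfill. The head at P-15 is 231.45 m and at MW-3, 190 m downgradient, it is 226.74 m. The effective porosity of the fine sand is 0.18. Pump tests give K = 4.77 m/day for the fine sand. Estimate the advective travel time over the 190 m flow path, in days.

289

Hydraulic gradient i = (231.45 − 226.74) / 190 = 4.71 / 190 = 0.02479.
Darcy flux q = K · i = 4.770 × 0.02479 = 0.1182 m/day.
Seepage velocity v = q / n_e = 0.1182 / 0.18 = 0.6569 m/day.
Travel time t = L / v = 190 / 0.6569 = 289.2 days.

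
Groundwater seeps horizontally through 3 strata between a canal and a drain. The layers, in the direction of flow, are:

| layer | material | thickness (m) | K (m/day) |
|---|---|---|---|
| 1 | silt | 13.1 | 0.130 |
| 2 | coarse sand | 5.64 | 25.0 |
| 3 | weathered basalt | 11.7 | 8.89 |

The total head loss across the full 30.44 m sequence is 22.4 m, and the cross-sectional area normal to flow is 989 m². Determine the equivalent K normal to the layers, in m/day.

0.298

Flow is perpendicular to layering, so the layers act in series and the equivalent K is the thickness-weighted harmonic mean.
Total thickness L = 13.1 + 5.64 + 11.7 = 30.44 m.
Σ(b_i/K_i) = 13.1/0.130 + 5.64/25.0 + 11.7/8.89 = 102.3 d.
K_eq = L / Σ(b_i/K_i) = 30.44 / 102.3 = 0.2975 m/day.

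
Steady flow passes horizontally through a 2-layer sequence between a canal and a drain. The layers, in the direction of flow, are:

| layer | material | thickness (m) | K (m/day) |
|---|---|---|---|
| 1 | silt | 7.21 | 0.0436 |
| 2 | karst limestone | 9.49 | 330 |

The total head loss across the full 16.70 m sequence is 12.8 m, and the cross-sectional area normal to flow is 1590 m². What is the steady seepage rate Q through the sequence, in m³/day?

123

Flow is perpendicular to layering, so the layers act in series and the equivalent K is the thickness-weighted harmonic mean.
Total thickness L = 7.21 + 9.49 = 16.70 m.
Σ(b_i/K_i) = 7.21/0.0436 + 9.49/330 = 165.4 d.
K_eq = L / Σ(b_i/K_i) = 16.70 / 165.4 = 0.1010 m/day.
Q = K_eq · A · (Δh/L) = 0.1010 × 1590 × (12.8/16.70) = 123.1 m³/day.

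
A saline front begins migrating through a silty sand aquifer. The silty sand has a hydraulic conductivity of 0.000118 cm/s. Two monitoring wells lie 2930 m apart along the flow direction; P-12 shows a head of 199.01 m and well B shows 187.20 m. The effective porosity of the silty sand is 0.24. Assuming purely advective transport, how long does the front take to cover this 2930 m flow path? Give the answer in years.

4690

Convert K: 0.000118 cm/s × 864 = 0.1020 m/day.
Hydraulic gradient i = (199.01 − 187.20) / 2930 = 11.81 / 2930 = 0.004031.
Darcy flux q = K · i = 0.1020 × 0.004031 = 0.0004109 m/day.
Seepage velocity v = q / n_e = 0.0004109 / 0.24 = 0.001712 m/day.
Travel time t = L / v = 2930 / 0.001712 = 1.711e+06 days = 4685 years.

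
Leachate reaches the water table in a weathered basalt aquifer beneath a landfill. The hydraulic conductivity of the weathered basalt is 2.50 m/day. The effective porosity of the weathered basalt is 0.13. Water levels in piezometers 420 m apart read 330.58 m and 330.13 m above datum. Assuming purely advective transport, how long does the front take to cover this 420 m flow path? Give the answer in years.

Hydraulic gradient i = (330.58 − 330.13) / 420 = 0.45 / 420 = 0.001071.
Darcy flux q = K · i = 2.500 × 0.001071 = 0.002679 m/day.
Seepage velocity v = q / n_e = 0.002679 / 0.13 = 0.02060 m/day.
Travel time t = L / v = 420 / 0.02060 = 20384 days = 55.81 years.

55.8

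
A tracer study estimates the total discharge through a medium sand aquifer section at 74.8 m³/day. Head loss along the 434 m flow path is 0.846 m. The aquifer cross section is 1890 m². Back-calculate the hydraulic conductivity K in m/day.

Hydraulic gradient i = Δh / L = 0.846 / 434 = 0.001949.
From Q = K·A·i, K = Q / (A·i) = 74.8 / (1890 × 0.001949) = 20.30 m/day.

20.3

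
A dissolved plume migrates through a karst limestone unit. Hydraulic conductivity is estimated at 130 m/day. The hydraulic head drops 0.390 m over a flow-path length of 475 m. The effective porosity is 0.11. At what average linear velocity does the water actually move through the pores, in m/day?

Hydraulic gradient i = Δh / L = 0.390 / 475 = 0.0008211.
Darcy flux q = K · i = 130.0 × 0.0008211 = 0.1067 m/day.
Seepage velocity v = q / n_e = 0.1067 / 0.11 = 0.9703 m/day.

0.970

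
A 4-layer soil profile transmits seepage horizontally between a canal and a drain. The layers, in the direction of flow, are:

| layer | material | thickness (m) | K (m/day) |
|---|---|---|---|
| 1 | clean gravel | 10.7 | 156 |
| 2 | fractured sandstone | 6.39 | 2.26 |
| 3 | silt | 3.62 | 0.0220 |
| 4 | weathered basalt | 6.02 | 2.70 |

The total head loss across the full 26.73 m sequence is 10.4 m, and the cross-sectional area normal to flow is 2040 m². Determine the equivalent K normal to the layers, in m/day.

0.158

Flow is perpendicular to layering, so the layers act in series and the equivalent K is the thickness-weighted harmonic mean.
Total thickness L = 10.7 + 6.39 + 3.62 + 6.02 = 26.73 m.
Σ(b_i/K_i) = 10.7/156 + 6.39/2.26 + 3.62/0.0220 + 6.02/2.70 = 169.7 d.
K_eq = L / Σ(b_i/K_i) = 26.73 / 169.7 = 0.1575 m/day.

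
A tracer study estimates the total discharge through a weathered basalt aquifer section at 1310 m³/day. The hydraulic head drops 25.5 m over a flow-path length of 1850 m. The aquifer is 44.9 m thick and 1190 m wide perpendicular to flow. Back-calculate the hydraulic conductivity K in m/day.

1.78

Cross-sectional area A = 1190 × 44.9 = 53431 m².
Hydraulic gradient i = Δh / L = 25.5 / 1850 = 0.01378.
From Q = K·A·i, K = Q / (A·i) = 1310 / (53431 × 0.01378) = 1.779 m/day.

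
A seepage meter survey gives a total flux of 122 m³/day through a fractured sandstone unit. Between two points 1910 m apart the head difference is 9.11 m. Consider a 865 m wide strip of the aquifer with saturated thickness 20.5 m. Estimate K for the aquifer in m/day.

Cross-sectional area A = 865 × 20.5 = 17732 m².
Hydraulic gradient i = Δh / L = 9.11 / 1910 = 0.004770.
From Q = K·A·i, K = Q / (A·i) = 122 / (17732 × 0.004770) = 1.442 m/day.

1.44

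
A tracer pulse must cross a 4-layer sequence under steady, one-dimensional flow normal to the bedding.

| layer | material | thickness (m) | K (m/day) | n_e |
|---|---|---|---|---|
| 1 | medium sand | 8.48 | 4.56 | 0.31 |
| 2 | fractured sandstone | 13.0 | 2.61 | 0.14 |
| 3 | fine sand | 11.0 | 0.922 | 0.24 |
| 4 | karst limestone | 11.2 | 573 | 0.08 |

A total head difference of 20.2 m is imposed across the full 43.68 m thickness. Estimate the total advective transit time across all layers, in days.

7.43

With flow normal to the layers, continuity requires the same specific discharge q through every layer.
Σ(b_i/K_i) = 8.48/4.56 + 13.0/2.61 + 11.0/0.922 + 11.2/573 = 18.79 d.
q = Δh / Σ(b_i/K_i) = 20.2 / 18.79 = 1.075 m/day.
In each layer the seepage velocity is v_i = q/n_i, so the layer transit time is t_i = b_i·n_i / q:
  layer 1 (medium sand): t_1 = 8.48 × 0.31 / 1.075 = 2.445 d
  layer 2 (fractured sandstone): t_2 = 13.0 × 0.14 / 1.075 = 1.693 d
  layer 3 (fine sand): t_3 = 11.0 × 0.24 / 1.075 = 2.456 d
  layer 4 (karst limestone): t_4 = 11.2 × 0.08 / 1.075 = 0.8335 d
Total t = Σ t_i = 7.428 days.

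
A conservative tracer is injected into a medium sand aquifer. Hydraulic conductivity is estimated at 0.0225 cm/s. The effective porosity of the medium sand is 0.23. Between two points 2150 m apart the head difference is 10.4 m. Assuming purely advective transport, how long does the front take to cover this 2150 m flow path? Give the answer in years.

14.4

Convert K: 0.0225 cm/s × 864 = 19.44 m/day.
Hydraulic gradient i = Δh / L = 10.4 / 2150 = 0.004837.
Darcy flux q = K · i = 19.44 × 0.004837 = 0.09404 m/day.
Seepage velocity v = q / n_e = 0.09404 / 0.23 = 0.4088 m/day.
Travel time t = L / v = 2150 / 0.4088 = 5259 days = 14.40 years.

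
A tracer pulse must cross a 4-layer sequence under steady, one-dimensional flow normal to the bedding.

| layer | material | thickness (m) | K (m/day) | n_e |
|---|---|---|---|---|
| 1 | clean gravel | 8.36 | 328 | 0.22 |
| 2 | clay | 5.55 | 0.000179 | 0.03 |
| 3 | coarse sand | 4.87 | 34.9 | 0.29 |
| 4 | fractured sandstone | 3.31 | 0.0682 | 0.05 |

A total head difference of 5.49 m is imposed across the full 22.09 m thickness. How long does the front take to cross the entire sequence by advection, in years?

With flow normal to the layers, continuity requires the same specific discharge q through every layer.
Σ(b_i/K_i) = 8.36/328 + 5.55/0.000179 + 4.87/34.9 + 3.31/0.0682 = 31054 d.
q = Δh / Σ(b_i/K_i) = 5.49 / 31054 = 0.0001768 m/day.
In each layer the seepage velocity is v_i = q/n_i, so the layer transit time is t_i = b_i·n_i / q:
  layer 1 (clean gravel): t_1 = 8.36 × 0.22 / 0.0001768 = 10403 d
  layer 2 (clay): t_2 = 5.55 × 0.03 / 0.0001768 = 941.8 d
  layer 3 (coarse sand): t_3 = 4.87 × 0.29 / 0.0001768 = 7989 d
  layer 4 (fractured sandstone): t_4 = 3.31 × 0.05 / 0.0001768 = 936.2 d
Total t = Σ t_i = 20270 days = 55.50 years.

55.5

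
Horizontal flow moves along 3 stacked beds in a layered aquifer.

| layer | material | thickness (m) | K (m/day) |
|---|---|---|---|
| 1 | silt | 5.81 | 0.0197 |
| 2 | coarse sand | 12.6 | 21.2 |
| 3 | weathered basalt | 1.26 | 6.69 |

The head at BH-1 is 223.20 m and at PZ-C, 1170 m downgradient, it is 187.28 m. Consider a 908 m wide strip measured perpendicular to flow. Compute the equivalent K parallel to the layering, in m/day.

Flow is parallel to layering, so each bed carries its own Darcy discharge and the transmissivities add.
Σ(K_i·b_i) = 0.0197×5.81 + 21.2×12.6 + 6.69×1.26 = 275.7 m²/day.
Total thickness b = 19.67 m, so K_eq = Σ(K_i·b_i)/b = 14.01 m/day.

14.0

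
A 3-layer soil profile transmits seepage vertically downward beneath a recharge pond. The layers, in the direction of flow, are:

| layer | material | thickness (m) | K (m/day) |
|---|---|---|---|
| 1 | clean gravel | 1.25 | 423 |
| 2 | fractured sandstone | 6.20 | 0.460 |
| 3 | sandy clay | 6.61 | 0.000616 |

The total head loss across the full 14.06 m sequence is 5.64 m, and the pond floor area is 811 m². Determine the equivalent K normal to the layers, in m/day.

0.00131

Flow is perpendicular to layering, so the layers act in series and the equivalent K is the thickness-weighted harmonic mean.
Total thickness L = 1.25 + 6.20 + 6.61 = 14.06 m.
Σ(b_i/K_i) = 1.25/423 + 6.20/0.460 + 6.61/0.000616 = 10744 d.
K_eq = L / Σ(b_i/K_i) = 14.06 / 10744 = 0.001309 m/day.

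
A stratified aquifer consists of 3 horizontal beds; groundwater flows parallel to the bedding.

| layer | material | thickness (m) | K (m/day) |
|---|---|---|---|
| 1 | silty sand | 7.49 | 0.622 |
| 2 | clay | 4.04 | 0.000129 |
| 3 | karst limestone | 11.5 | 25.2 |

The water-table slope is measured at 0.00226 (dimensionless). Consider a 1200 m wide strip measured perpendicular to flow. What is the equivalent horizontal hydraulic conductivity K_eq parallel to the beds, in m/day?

12.8

Flow is parallel to layering, so each bed carries its own Darcy discharge and the transmissivities add.
Σ(K_i·b_i) = 0.622×7.49 + 0.000129×4.04 + 25.2×11.5 = 294.5 m²/day.
Total thickness b = 23.03 m, so K_eq = Σ(K_i·b_i)/b = 12.79 m/day.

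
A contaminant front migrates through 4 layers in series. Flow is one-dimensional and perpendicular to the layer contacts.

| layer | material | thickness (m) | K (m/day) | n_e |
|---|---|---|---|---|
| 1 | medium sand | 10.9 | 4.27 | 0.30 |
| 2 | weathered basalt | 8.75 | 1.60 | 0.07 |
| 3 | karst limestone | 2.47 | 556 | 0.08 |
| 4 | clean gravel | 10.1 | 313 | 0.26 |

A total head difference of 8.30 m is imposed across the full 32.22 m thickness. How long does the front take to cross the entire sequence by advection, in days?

6.51

With flow normal to the layers, continuity requires the same specific discharge q through every layer.
Σ(b_i/K_i) = 10.9/4.27 + 8.75/1.60 + 2.47/556 + 10.1/313 = 8.058 d.
q = Δh / Σ(b_i/K_i) = 8.30 / 8.058 = 1.030 m/day.
In each layer the seepage velocity is v_i = q/n_i, so the layer transit time is t_i = b_i·n_i / q:
  layer 1 (medium sand): t_1 = 10.9 × 0.30 / 1.030 = 3.175 d
  layer 2 (weathered basalt): t_2 = 8.75 × 0.07 / 1.030 = 0.5947 d
  layer 3 (karst limestone): t_3 = 2.47 × 0.08 / 1.030 = 0.1918 d
  layer 4 (clean gravel): t_4 = 10.1 × 0.26 / 1.030 = 2.549 d
Total t = Σ t_i = 6.511 days.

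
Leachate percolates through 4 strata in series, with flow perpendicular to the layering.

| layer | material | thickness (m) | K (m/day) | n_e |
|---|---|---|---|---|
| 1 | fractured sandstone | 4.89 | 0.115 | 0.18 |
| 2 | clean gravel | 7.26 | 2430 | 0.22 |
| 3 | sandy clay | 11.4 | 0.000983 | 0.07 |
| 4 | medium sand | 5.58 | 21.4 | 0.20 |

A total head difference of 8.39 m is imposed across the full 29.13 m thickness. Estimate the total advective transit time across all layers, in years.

With flow normal to the layers, continuity requires the same specific discharge q through every layer.
Σ(b_i/K_i) = 4.89/0.115 + 7.26/2430 + 11.4/0.000983 + 5.58/21.4 = 11640 d.
q = Δh / Σ(b_i/K_i) = 8.39 / 11640 = 0.0007208 m/day.
In each layer the seepage velocity is v_i = q/n_i, so the layer transit time is t_i = b_i·n_i / q:
  layer 1 (fractured sandstone): t_1 = 4.89 × 0.18 / 0.0007208 = 1221 d
  layer 2 (clean gravel): t_2 = 7.26 × 0.22 / 0.0007208 = 2216 d
  layer 3 (sandy clay): t_3 = 11.4 × 0.07 / 0.0007208 = 1107 d
  layer 4 (medium sand): t_4 = 5.58 × 0.20 / 0.0007208 = 1548 d
Total t = Σ t_i = 6092 days = 16.68 years.

16.7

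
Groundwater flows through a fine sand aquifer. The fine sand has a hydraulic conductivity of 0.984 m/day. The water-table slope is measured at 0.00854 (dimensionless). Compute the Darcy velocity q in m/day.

0.00840

Hydraulic gradient i = 0.00854.
Specific discharge q = K · i = 0.9840 × 0.008540 = 0.008403 m/day.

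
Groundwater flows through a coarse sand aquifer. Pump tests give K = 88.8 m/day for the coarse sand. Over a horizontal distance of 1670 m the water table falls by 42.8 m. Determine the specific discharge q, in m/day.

Hydraulic gradient i = Δh / L = 42.8 / 1670 = 0.02563.
Specific discharge q = K · i = 88.80 × 0.02563 = 2.276 m/day.

2.28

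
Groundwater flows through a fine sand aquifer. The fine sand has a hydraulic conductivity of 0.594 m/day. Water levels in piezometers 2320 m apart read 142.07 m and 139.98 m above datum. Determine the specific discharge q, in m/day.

0.000535

Hydraulic gradient i = (142.07 − 139.98) / 2320 = 2.09 / 2320 = 0.0009009.
Specific discharge q = K · i = 0.5940 × 0.0009009 = 0.0005351 m/day.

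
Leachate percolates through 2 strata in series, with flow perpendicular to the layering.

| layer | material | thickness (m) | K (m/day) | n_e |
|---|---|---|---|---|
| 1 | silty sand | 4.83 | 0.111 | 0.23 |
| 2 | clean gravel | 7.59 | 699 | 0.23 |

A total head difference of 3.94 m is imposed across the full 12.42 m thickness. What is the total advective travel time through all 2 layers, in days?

With flow normal to the layers, continuity requires the same specific discharge q through every layer.
Σ(b_i/K_i) = 4.83/0.111 + 7.59/699 = 43.52 d.
q = Δh / Σ(b_i/K_i) = 3.94 / 43.52 = 0.09052 m/day.
In each layer the seepage velocity is v_i = q/n_i, so the layer transit time is t_i = b_i·n_i / q:
  layer 1 (silty sand): t_1 = 4.83 × 0.23 / 0.09052 = 12.27 d
  layer 2 (clean gravel): t_2 = 7.59 × 0.23 / 0.09052 = 19.28 d
Total t = Σ t_i = 31.56 days.

31.6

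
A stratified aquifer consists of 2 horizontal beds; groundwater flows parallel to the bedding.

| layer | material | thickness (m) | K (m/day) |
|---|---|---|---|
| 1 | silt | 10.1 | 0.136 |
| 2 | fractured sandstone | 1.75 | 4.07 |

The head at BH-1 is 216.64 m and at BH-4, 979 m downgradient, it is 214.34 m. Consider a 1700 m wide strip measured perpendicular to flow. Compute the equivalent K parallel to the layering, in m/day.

Flow is parallel to layering, so each bed carries its own Darcy discharge and the transmissivities add.
Σ(K_i·b_i) = 0.136×10.1 + 4.07×1.75 = 8.496 m²/day.
Total thickness b = 11.85 m, so K_eq = Σ(K_i·b_i)/b = 0.7170 m/day.

0.717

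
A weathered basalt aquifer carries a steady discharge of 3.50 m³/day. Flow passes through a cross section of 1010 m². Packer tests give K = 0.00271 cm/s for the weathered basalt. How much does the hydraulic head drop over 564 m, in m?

Convert K: 0.00271 cm/s × 864 = 2.341 m/day.
From Q = K·A·i, i = Q / (K·A) = 3.50 / (2.341 × 1010) = 0.001480.
Head loss Δh = i · L = 0.001480 × 564 = 0.8347 m.

0.835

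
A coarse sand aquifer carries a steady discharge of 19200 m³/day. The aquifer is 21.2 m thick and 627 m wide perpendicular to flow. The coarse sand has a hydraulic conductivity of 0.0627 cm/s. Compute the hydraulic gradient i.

0.0267

Convert K: 0.0627 cm/s × 864 = 54.17 m/day.
Cross-sectional area A = 627 × 21.2 = 13292 m².
From Q = K·A·i, i = Q / (K·A) = 19200 / (54.17 × 13292) = 0.02666.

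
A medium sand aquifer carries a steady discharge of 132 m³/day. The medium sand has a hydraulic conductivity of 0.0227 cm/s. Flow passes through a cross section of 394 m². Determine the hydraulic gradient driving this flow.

Convert K: 0.0227 cm/s × 864 = 19.61 m/day.
From Q = K·A·i, i = Q / (K·A) = 132 / (19.61 × 394.0) = 0.01708.

0.0171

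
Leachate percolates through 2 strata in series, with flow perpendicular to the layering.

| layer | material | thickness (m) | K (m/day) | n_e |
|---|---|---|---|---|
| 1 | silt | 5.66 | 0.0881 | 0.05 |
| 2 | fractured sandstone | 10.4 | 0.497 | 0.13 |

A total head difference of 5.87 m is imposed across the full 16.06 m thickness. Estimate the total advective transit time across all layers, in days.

With flow normal to the layers, continuity requires the same specific discharge q through every layer.
Σ(b_i/K_i) = 5.66/0.0881 + 10.4/0.497 = 85.17 d.
q = Δh / Σ(b_i/K_i) = 5.87 / 85.17 = 0.06892 m/day.
In each layer the seepage velocity is v_i = q/n_i, so the layer transit time is t_i = b_i·n_i / q:
  layer 1 (silt): t_1 = 5.66 × 0.05 / 0.06892 = 4.106 d
  layer 2 (fractured sandstone): t_2 = 10.4 × 0.13 / 0.06892 = 19.62 d
Total t = Σ t_i = 23.72 days.

23.7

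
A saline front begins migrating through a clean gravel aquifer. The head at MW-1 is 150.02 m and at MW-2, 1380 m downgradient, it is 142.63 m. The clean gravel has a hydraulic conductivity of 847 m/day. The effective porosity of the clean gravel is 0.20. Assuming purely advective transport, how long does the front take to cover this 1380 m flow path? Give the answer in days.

60.8

Hydraulic gradient i = (150.02 − 142.63) / 1380 = 7.39 / 1380 = 0.005355.
Darcy flux q = K · i = 847.0 × 0.005355 = 4.536 m/day.
Seepage velocity v = q / n_e = 4.536 / 0.20 = 22.68 m/day.
Travel time t = L / v = 1380 / 22.68 = 60.85 days.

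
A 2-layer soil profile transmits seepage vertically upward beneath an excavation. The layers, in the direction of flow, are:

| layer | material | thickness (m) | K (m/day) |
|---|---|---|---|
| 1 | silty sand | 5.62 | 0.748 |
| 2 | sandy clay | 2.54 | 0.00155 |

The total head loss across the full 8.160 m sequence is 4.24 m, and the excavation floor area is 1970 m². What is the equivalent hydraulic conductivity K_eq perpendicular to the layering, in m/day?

Flow is perpendicular to layering, so the layers act in series and the equivalent K is the thickness-weighted harmonic mean.
Total thickness L = 5.62 + 2.54 = 8.160 m.
Σ(b_i/K_i) = 5.62/0.748 + 2.54/0.00155 = 1646 d.
K_eq = L / Σ(b_i/K_i) = 8.160 / 1646 = 0.004957 m/day.

0.00496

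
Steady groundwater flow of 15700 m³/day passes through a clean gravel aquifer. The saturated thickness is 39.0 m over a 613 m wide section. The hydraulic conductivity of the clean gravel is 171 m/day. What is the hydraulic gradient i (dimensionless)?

Cross-sectional area A = 613 × 39.0 = 23907 m².
From Q = K·A·i, i = Q / (K·A) = 15700 / (171.0 × 23907) = 0.003840.

0.00384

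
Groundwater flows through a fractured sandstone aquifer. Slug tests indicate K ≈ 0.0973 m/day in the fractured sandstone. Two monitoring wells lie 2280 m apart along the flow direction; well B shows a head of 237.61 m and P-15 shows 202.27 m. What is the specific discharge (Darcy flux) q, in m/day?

Hydraulic gradient i = (237.61 − 202.27) / 2280 = 35.34 / 2280 = 0.01550.
Specific discharge q = K · i = 0.09730 × 0.01550 = 0.001508 m/day.

0.00151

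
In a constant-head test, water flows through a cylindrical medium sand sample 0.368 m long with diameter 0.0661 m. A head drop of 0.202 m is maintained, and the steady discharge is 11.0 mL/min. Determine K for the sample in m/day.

Cross-sectional area A = π·(d/2)² = π × (0.0661/2)² = 0.003432 m².
Convert discharge: 11.0 mL/min = 1.833e-07 m³/s.
Darcy's law rearranged: K = Q·L / (A·Δh) = 1.833e-07 × 0.368 / (0.003432 × 0.202) = 9.733e-05 m/s = 8.409 m/day.

8.41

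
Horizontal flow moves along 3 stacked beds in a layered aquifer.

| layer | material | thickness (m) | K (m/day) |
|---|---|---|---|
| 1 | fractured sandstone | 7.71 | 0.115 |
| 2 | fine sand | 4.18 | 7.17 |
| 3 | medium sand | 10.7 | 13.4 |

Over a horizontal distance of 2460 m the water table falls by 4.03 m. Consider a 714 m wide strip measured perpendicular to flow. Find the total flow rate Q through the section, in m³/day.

Flow is parallel to layering, so each bed carries its own Darcy discharge and the transmissivities add.
Σ(K_i·b_i) = 0.115×7.71 + 7.17×4.18 + 13.4×10.7 = 174.2 m²/day.
Hydraulic gradient i = Δh / L = 4.03 / 2460 = 0.001638.
Q = Σ(K_i·b_i) · W · i = 174.2 × 714 × 0.001638 = 203.8 m³/day.

204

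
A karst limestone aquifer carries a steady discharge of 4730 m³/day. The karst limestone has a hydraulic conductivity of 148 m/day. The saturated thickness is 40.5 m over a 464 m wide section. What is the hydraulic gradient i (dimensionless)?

Cross-sectional area A = 464 × 40.5 = 18792 m².
From Q = K·A·i, i = Q / (K·A) = 4730 / (148.0 × 18792) = 0.001701.

0.00170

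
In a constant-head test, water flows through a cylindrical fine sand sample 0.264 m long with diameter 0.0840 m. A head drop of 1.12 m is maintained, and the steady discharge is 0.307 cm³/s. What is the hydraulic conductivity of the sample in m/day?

Cross-sectional area A = π·(d/2)² = π × (0.0840/2)² = 0.005542 m².
Convert discharge: 0.307 cm³/s = 3.070e-07 m³/s.
Darcy's law rearranged: K = Q·L / (A·Δh) = 3.070e-07 × 0.264 / (0.005542 × 1.12) = 1.306e-05 m/s = 1.128 m/day.

1.13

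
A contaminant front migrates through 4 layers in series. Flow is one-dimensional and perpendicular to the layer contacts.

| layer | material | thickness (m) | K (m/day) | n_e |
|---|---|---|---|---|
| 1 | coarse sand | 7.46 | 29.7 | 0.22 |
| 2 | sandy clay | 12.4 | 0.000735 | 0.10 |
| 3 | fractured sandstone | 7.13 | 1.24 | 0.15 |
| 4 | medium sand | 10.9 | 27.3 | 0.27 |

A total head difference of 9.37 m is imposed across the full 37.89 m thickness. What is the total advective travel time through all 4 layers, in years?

With flow normal to the layers, continuity requires the same specific discharge q through every layer.
Σ(b_i/K_i) = 7.46/29.7 + 12.4/0.000735 + 7.13/1.24 + 10.9/27.3 = 16877 d.
q = Δh / Σ(b_i/K_i) = 9.37 / 16877 = 0.0005552 m/day.
In each layer the seepage velocity is v_i = q/n_i, so the layer transit time is t_i = b_i·n_i / q:
  layer 1 (coarse sand): t_1 = 7.46 × 0.22 / 0.0005552 = 2956 d
  layer 2 (sandy clay): t_2 = 12.4 × 0.10 / 0.0005552 = 2233 d
  layer 3 (fractured sandstone): t_3 = 7.13 × 0.15 / 0.0005552 = 1926 d
  layer 4 (medium sand): t_4 = 10.9 × 0.27 / 0.0005552 = 5301 d
Total t = Σ t_i = 12417 days = 34.00 years.

34.0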